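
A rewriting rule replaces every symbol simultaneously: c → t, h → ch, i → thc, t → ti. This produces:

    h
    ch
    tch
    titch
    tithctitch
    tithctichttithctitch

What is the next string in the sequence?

Replace each of the 20 characters of tithctichttithctitch in place — ti thc ti ch t ti thc t ch ti ti thc ti ch t ti thc ti t ch — and concatenate.

tithctichttithctchtitithctichttithctitch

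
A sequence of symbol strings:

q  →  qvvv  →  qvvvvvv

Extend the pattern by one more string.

The strings grow by a fixed suffix vvv each time.
So the next term is qvvvvvv·vvv.

qvvvvvvvvv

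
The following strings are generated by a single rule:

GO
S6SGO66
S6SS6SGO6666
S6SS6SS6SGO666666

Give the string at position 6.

Every step adds S6S to the front and 66 to the end of the previous string.
From S6SS6SS6SGO666666, 2 further steps: S6SS6SS6SGO666666 → S6SS6SS6SS6SGO66666666 → (answer).

S6SS6SS6SS6SS6SGO6666666666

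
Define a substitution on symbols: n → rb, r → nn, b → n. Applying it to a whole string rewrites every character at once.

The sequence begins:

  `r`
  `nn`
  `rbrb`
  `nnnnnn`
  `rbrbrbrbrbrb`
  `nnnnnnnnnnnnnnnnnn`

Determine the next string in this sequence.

Rewriting the 18 symbols of nnnnnnnnnnnnnnnnnn one by one yields rb rb rb rb rb rb rb rb rb rb rb rb rb rb rb rb rb rb; concatenated:

rbrbrbrbrbrbrbrbrbrbrbrbrbrbrbrbrbrb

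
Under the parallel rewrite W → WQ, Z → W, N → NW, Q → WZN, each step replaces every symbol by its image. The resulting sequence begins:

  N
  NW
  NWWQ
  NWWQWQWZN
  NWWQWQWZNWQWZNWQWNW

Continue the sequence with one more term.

Rewriting the 19 symbols of NWWQWQWZNWQWZNWQWNW one by one yields NW WQ WQ WZN WQ WZN WQ W NW WQ WZN WQ W NW WQ WZN WQ NW WQ; concatenated:

NWWQWQWZNWQWZNWQWNWWQWZNWQWNWWQWZNWQNWWQ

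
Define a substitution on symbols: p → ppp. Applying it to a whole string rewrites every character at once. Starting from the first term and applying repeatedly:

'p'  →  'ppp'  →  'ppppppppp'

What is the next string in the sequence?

Rewriting each symbol of ppppppppp: p→ppp, p→ppp, p→ppp, p→ppp, p→ppp, p→ppp, p→ppp, p→ppp, p→ppp, which concatenates to ppp ppp ppp ppp ppp ppp ppp ppp ppp.

ppppppppppppppppppppppppppp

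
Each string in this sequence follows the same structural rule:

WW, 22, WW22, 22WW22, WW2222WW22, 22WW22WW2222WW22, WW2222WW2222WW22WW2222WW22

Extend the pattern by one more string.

Each term (from the third on) is the two preceding terms concatenated in order: term 3 = WW·22 = WW22.
The next term joins 22WW22WW2222WW22 and WW2222WW2222WW22WW2222WW22.

22WW22WW2222WW22WW2222WW2222WW22WW2222WW22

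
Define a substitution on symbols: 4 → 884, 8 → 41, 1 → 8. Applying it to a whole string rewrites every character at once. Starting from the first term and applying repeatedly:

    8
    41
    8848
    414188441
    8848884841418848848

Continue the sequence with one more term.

Replace each of the 19 characters of 8848884841418848848 in place — 41 41 884 41 41 41 884 41 884 8 884 8 41 41 884 41 41 884 41 — and concatenate.

414188441414188441884888484141884414188441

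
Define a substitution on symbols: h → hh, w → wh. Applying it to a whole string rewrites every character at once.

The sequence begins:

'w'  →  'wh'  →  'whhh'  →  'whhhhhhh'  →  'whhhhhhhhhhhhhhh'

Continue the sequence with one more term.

whhhhhhhhhhhhhhhhhhhhhhhhhhhhhhh

φ(whhhhhhhhhhhhhhh) expands symbol-by-symbol to wh hh hh hh hh hh hh hh hh hh hh hh hh hh hh hh; joining the 16 pieces gives the next term.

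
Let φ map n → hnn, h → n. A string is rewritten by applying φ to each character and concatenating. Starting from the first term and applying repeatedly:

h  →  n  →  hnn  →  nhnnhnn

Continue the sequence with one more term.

Expanding nhnnhnn: n→hnn, h→n, n→hnn, n→hnn, h→n, n→hnn, n→hnn. Concatenated: hnn n hnn hnn n hnn hnn.

hnnnhnnhnnnhnnhnn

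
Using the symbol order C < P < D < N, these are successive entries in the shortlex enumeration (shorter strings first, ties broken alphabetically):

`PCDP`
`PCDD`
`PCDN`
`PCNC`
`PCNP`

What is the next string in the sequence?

The successor of PCNP increments the rightmost position that isn't already N and resets every position after it to C.

PCND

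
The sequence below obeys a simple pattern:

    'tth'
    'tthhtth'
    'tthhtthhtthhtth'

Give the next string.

Every step duplicates the string with 'h' between the halves.
Doubling tthhtthhtthhtth with 'h' between the halves:

tthhtthhtthhtthhtthhtthhtthhtth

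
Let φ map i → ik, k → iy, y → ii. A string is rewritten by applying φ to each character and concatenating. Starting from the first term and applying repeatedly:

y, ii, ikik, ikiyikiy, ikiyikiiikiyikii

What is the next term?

ikiyikiiikiyikikikiyikiiikiyikik

φ(ikiyikiiikiyikii) expands symbol-by-symbol to ik iy ik ii ik iy ik ik ik iy ik ii ik iy ik ik; joining the 16 pieces gives the next term.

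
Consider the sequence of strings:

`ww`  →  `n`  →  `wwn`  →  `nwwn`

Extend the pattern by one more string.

Each term (from the third on) is the two preceding terms concatenated in order: term 3 = ww·n = wwn.
The next term joins wwn and nwwn.

wwnnwwn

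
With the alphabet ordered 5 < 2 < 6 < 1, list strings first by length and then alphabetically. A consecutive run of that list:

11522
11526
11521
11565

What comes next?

11562

Treat 11565 as a base-4 numeral over the given alphabet and add one, carrying through any trailing 1's.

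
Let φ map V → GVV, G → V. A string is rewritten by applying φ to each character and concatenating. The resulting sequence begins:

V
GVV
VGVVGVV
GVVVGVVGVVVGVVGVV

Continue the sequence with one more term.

Applying the rule to each of the 17 symbols of GVVVGVVGVVVGVVGVV gives the pieces V GVV GVV GVV V GVV GVV V GVV GVV GVV V GVV GVV V GVV GVV, which concatenate to the answer.

VGVVGVVGVVVGVVGVVVGVVGVVGVVVGVVGVVVGVVGVV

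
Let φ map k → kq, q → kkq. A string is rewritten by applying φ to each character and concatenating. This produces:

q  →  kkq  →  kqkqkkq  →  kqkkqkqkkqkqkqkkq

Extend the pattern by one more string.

kqkkqkqkqkkqkqkkqkqkqkkqkqkkqkqkkqkqkqkkq

φ(kqkkqkqkkqkqkqkkq) expands symbol-by-symbol to kq kkq kq kq kkq kq kkq kq kq kkq kq kkq kq kkq kq kq kkq; joining the 17 pieces gives the next term.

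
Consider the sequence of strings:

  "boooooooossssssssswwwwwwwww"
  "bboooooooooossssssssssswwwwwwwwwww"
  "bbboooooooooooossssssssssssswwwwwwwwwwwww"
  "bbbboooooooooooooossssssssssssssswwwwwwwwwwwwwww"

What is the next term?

bbbbboooooooooooooooossssssssssssssssswwwwwwwwwwwwwwwww

The n-th term is n-2 b's then 2n+2 o's then 2n+3 s's then 2n+3 w's, where the shown terms are n = 3, 4, 5, 6.
At n = 7 the blocks have lengths 5, 16, 17, 17.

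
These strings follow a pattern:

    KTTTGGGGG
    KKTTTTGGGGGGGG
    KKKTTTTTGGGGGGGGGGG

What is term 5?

Term n consists of n-1 K's, followed by n+1 T's, followed by 3n-1 G's, where the shown terms are n = 2, 3, 4.
For term 5, n = 6, so the run lengths are 5, 7, 17.

KKKKKTTTTTTTGGGGGGGGGGGGGGGGG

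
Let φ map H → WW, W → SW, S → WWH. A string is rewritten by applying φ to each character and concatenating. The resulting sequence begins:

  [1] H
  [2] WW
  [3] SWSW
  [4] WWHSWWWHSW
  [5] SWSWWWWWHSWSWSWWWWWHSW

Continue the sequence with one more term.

WWHSWWWHSWSWSWSWSWWWWWHSWWWHSWWWHSWSWSWSWSWWWWWHSW

Applying the rule to each of the 22 symbols of SWSWWWWWHSWSWSWWWWWHSW gives the pieces WWH SW WWH SW SW SW SW SW WW WWH SW WWH SW WWH SW SW SW SW SW WW WWH SW, which concatenate to the answer.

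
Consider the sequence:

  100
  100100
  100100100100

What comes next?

s(k+1) = s(k)·s(k) — each term doubles the last.
One more doubling of 100100100100 gives the answer.

100100100100100100100100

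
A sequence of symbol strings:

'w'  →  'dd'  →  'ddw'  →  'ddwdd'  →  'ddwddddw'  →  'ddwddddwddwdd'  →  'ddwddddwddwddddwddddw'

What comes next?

This is a Fibonacci-style word recurrence s(k) = s(k−1)·s(k−2): e.g. dd·w = ddw.
The next term joins ddwddddwddwddddwddddw and ddwddddwddwdd.

ddwddddwddwddddwddddwddwddddwddwdd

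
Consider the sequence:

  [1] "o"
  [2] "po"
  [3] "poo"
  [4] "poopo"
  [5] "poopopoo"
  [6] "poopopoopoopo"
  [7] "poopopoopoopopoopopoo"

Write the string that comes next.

From term 3 onward, concatenate the last term with the second-to-last: po·o = poo, poo·po = poopo, …
Continuing: poopopoopoopopoopopoo · poopopoopoopo gives term 8.

poopopoopoopopoopopoopoopopoopoopo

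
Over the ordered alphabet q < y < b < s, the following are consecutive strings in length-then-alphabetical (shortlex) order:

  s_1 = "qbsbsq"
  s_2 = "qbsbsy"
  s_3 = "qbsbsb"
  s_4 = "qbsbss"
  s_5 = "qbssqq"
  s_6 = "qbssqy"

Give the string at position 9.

Advancing 3 positions from qbssqy through qbssqy → qbssqb → qbssqs reaches term 9.

qbssyq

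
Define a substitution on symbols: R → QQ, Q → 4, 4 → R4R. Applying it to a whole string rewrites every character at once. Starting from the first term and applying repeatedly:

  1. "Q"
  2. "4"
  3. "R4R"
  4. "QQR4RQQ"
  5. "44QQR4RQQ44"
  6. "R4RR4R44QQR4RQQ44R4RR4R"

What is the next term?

Replace each of the 23 characters of R4RR4R44QQR4RQQ44R4RR4R in place — QQ R4R QQ QQ R4R QQ R4R R4R 4 4 QQ R4R QQ 4 4 R4R R4R QQ R4R QQ QQ R4R QQ — and concatenate.

QQR4RQQQQR4RQQR4RR4R44QQR4RQQ44R4RR4RQQR4RQQQQR4RQQ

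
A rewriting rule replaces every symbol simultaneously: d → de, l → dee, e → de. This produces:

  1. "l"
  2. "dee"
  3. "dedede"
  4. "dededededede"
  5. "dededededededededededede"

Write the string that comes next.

Applying the rule to each of the 24 symbols of dededededededededededede gives the pieces de de de de de de de de de de de de de de de de de de de de de de de de, which concatenate to the answer.

dededededededededededededededededededededededede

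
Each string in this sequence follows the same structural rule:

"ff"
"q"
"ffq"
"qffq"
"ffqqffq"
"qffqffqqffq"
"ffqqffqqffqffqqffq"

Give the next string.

qffqffqqffqffqqffqqffqffqqffq

From term 3 onward, concatenate the second-to-last term with the last: ff·q = ffq, q·ffq = qffq, …
Continuing: qffqffqqffq · ffqqffqqffqffqqffq gives term 8.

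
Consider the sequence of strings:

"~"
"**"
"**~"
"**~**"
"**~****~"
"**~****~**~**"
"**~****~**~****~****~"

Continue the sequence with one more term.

**~****~**~****~****~**~****~**~**

Each term (from the third on) is the previous term followed by the one before it: term 3 = **·~ = **~.
Continuing: **~****~**~****~****~ · **~****~**~** gives term 8.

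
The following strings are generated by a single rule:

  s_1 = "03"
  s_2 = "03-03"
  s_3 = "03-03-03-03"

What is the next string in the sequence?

Every step duplicates the string with '-' between the halves.
Doubling 03-03-03-03 with '-' between the halves:

03-03-03-03-03-03-03-03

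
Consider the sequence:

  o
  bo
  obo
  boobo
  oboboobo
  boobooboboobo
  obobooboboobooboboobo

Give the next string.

booboobobooboobobooboboobooboboobo

This is a Fibonacci-style word recurrence s(k) = s(k−2)·s(k−1): e.g. o·bo = obo.
Continuing: boobooboboobo · obobooboboobooboboobo gives term 8.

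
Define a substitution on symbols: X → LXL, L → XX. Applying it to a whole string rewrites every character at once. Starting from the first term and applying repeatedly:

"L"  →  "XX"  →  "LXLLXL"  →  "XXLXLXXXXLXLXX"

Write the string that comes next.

Rewriting the 14 symbols of XXLXLXXXXLXLXX one by one yields LXL LXL XX LXL XX LXL LXL LXL LXL XX LXL XX LXL LXL; concatenated:

LXLLXLXXLXLXXLXLLXLLXLLXLXXLXLXXLXLLXL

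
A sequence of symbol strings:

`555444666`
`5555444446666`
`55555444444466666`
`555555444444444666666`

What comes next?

Each string has the form 5^{n+1} 4^{2n-1} 6^{n+1}, where the shown terms are n = 2, 3, 4, 5.
For the next term, n = 6, so the run lengths are 7, 11, 7.

5555555444444444446666666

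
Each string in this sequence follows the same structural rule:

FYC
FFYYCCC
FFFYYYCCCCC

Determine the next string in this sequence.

Term n consists of n F's, followed by n Y's, followed by 2n-1 C's (n = 1, 2, …).
At n = 4 the blocks have lengths 4, 4, 7.

FFFFYYYYCCCCCCC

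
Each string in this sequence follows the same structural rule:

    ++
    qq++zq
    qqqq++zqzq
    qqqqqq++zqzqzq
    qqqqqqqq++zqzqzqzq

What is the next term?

Every step adds qq to the front and zq to the end of the previous string.
So the next term is qq·qqqqqqqq++zqzqzqzq·zq.

qqqqqqqqqq++zqzqzqzqzq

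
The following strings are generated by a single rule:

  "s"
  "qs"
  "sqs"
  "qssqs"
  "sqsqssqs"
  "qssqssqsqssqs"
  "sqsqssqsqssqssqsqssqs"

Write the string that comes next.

From term 3 onward, concatenate the second-to-last term with the last: s·qs = sqs, qs·sqs = qssqs, …
Continuing: qssqssqsqssqs · sqsqssqsqssqssqsqssqs gives term 8.

qssqssqsqssqssqsqssqsqssqssqsqssqs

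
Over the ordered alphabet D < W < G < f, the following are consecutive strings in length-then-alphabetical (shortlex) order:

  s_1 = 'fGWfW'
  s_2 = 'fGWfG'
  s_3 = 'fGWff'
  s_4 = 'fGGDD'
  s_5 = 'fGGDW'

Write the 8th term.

fGGWD

Continuing the enumeration 3 steps past fGGDW: fGGDW → fGGDG → fGGDf → (answer).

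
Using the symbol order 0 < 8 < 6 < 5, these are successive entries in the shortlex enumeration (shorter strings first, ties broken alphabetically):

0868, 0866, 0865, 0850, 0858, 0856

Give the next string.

Find the rightmost character of 0856 below 5, bump it to the next letter, and reset everything to its right to 0.

0855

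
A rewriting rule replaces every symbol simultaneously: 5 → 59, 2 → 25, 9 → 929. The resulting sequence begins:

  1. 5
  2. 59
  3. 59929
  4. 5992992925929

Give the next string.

599299292592992925929255992925929

Replace each of the 13 characters of 5992992925929 in place — 59 929 929 25 929 929 25 929 25 59 929 25 929 — and concatenate.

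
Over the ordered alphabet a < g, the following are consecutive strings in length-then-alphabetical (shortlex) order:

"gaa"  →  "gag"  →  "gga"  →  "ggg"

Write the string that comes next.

After ggg the length-3 strings are exhausted; the first length-4 string is 4 copies of a.

aaaa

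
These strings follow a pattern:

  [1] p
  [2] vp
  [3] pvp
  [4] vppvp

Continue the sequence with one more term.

Each term (from the third on) is the two preceding terms concatenated in order: term 3 = p·vp = pvp.
So term 5 is pvp·vppvp.

pvpvppvp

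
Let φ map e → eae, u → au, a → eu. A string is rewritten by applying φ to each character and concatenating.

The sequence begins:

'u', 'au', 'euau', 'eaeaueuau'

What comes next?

Apply φ to eaeaueuau symbol by symbol: e→eae, a→eu, e→eae, a→eu, u→au, e→eae, u→au, a→eu, u→au; joined: eae eu eae eu au eae au eu au.

eaeeueaeeuaueaeaueuau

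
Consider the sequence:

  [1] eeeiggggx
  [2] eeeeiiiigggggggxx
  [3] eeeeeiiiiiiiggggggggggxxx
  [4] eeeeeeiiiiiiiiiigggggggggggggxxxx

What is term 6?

Term n consists of n+2 e's, followed by 3n-2 i's, followed by 3n+1 g's, followed by n x's (n = 1, 2, …).
At n = 6 the blocks have lengths 8, 16, 19, 6.

eeeeeeeeiiiiiiiiiiiiiiiigggggggggggggggggggxxxxxx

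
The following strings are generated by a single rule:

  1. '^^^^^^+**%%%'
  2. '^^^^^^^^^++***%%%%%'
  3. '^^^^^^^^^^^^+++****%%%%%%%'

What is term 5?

^^^^^^^^^^^^^^^^^^+++++******%%%%%%%%%%%

Term n consists of 3n ^'s, followed by n-1 +'s, followed by n *'s, followed by 2n-1 %'s, where the shown terms are n = 2, 3, 4.
At n = 6 the blocks have lengths 18, 5, 6, 11.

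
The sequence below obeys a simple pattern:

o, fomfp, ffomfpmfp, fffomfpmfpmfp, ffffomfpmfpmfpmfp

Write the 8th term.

s(k+1) = f·s(k)·mfp, so each term gains f as a prefix and mfp as a suffix.
From ffffomfpmfpmfpmfp, 3 further steps: ffffomfpmfpmfpmfp → fffffomfpmfpmfpmfpmfp → ffffffomfpmfpmfpmfpmfpmfp → (answer).

fffffffomfpmfpmfpmfpmfpmfpmfp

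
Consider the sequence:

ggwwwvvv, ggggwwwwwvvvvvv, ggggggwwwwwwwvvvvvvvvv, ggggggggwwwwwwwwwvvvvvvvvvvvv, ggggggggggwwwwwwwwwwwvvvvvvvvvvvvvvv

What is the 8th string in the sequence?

The n-th term is 2n g's then 2n+1 w's then 3n v's (n = 1, 2, …).
At n = 8 the blocks have lengths 16, 17, 24.

ggggggggggggggggwwwwwwwwwwwwwwwwwvvvvvvvvvvvvvvvvvvvvvvvv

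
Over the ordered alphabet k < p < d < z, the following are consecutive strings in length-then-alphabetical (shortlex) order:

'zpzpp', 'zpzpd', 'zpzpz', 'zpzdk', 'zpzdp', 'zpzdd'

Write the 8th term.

zpzzk

Continuing the enumeration 2 steps past zpzdd: zpzdd → zpzdz → (answer).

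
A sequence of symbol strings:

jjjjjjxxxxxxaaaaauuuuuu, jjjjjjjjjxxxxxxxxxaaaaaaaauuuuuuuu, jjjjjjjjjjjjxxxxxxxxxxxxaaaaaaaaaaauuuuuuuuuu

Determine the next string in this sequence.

Term n consists of 3n j's, followed by 3n x's, followed by 3n-1 a's, followed by 2n+2 u's, where the shown terms are n = 2, 3, 4.
At n = 5 the blocks have lengths 15, 15, 14, 12.

jjjjjjjjjjjjjjjxxxxxxxxxxxxxxxaaaaaaaaaaaaaauuuuuuuuuuuu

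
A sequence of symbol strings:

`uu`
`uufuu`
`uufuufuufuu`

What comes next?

Every step duplicates the string with 'f' between the halves.
One more doubling of uufuufuufuu gives the answer.

uufuufuufuufuufuufuufuu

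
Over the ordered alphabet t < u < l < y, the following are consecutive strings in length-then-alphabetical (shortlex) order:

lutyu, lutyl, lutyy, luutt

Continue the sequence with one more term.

luutu

Treat luutt as a base-4 numeral over the given alphabet and add one, carrying through any trailing y's.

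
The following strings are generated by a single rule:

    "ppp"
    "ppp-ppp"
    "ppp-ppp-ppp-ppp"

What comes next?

ppp-ppp-ppp-ppp-ppp-ppp-ppp-ppp

s(k+1) = s(k)·-·s(k) — each term doubles the last with '-' between the halves.
One more doubling of ppp-ppp-ppp-ppp gives the answer.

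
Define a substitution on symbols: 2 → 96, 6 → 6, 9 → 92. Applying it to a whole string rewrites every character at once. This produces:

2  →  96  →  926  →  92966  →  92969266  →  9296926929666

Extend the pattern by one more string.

929692692966929692666

φ(9296926929666) expands symbol-by-symbol to 92 96 92 6 92 96 6 92 96 92 6 6 6; joining the 13 pieces gives the next term.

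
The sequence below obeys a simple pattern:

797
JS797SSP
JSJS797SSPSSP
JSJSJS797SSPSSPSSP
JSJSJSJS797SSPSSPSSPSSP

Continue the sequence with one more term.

Each term wraps the previous one in JS on the left and SSP on the right.
So the next term is JS·JSJSJSJS797SSPSSPSSPSSP·SSP.

JSJSJSJSJS797SSPSSPSSPSSPSSP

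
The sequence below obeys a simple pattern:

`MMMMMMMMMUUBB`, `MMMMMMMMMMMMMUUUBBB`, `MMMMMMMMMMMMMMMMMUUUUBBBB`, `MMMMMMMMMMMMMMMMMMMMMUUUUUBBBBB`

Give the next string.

Term n consists of 4n+1 M's, followed by n U's, followed by n B's, where the shown terms are n = 2, 3, 4, 5.
At n = 6 the blocks have lengths 25, 6, 6.

MMMMMMMMMMMMMMMMMMMMMMMMMUUUUUUBBBBBB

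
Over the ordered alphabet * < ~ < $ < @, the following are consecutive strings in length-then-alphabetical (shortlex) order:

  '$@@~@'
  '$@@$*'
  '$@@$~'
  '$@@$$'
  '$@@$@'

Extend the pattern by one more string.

$@@@*

Treat $@@$@ as a base-4 numeral over the given alphabet and add one, carrying through any trailing @'s.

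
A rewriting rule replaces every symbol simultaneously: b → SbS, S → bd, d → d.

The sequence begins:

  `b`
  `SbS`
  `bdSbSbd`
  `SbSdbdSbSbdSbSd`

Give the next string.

bdSbSbddSbSdbdSbSbdSbSdbdSbSbdd

Applying the rule to each of the 15 symbols of SbSdbdSbSbdSbSd gives the pieces bd SbS bd d SbS d bd SbS bd SbS d bd SbS bd d, which concatenate to the answer.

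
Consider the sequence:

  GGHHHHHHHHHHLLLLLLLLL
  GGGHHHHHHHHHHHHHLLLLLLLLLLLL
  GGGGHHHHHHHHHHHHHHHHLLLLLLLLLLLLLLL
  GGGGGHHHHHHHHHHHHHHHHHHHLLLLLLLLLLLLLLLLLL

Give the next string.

Reading off run lengths: G runs 2, 3, 4, 5; H runs 10, 13, 16, 19; L runs 9, 12, 15, 18 — each is linear in n, where the shown terms are n = 3, 4, 5, 6.
For the next term, n = 7, so the run lengths are 6, 22, 21.

GGGGGGHHHHHHHHHHHHHHHHHHHHHHLLLLLLLLLLLLLLLLLLLLL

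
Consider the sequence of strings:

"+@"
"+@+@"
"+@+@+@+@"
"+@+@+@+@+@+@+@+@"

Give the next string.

Each string is two copies of the previous one concatenated.
So the next term is two copies of +@+@+@+@+@+@+@+@.

+@+@+@+@+@+@+@+@+@+@+@+@+@+@+@+@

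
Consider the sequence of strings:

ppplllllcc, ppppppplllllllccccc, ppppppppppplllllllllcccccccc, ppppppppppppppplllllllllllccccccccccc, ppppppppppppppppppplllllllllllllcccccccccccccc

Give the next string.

Each string has the form p^{4n-1} l^{2n+3} c^{3n-1} (n = 1, 2, …).
Setting n = 6 gives 23, 15, 17 characters in each block.

ppppppppppppppppppppppplllllllllllllllccccccccccccccccc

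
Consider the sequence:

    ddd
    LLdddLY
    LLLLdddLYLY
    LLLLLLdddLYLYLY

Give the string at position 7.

LLLLLLLLLLLLdddLYLYLYLYLYLY

s(k+1) = LL·s(k)·LY, so each term gains LL as a prefix and LY as a suffix.
From LLLLLLdddLYLYLY, 3 further steps: LLLLLLdddLYLYLY → LLLLLLLLdddLYLYLYLY → LLLLLLLLLLdddLYLYLYLYLY → (answer).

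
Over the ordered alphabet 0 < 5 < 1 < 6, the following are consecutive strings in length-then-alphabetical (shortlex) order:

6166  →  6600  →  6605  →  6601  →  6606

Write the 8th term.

6651

Stepping forward 3 times from 6606: 6606 → 6650 → 6655, then the target.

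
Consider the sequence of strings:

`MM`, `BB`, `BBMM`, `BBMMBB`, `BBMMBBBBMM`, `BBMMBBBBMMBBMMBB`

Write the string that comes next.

Each term (from the third on) is the previous term followed by the one before it: term 3 = BB·MM = BBMM.
Continuing: BBMMBBBBMMBBMMBB · BBMMBBBBMM gives term 7.

BBMMBBBBMMBBMMBBBBMMBBBBMM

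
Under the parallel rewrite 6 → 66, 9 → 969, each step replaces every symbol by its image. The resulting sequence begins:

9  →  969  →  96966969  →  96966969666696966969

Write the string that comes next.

969669696666969669696666666696966969666696966969

φ(96966969666696966969) expands symbol-by-symbol to 969 66 969 66 66 969 66 969 66 66 66 66 969 66 969 66 66 969 66 969; joining the 20 pieces gives the next term.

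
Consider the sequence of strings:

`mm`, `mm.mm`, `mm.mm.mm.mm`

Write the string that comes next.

Every step duplicates the string with '.' between the halves.
Doubling mm.mm.mm.mm with '.' between the halves:

mm.mm.mm.mm.mm.mm.mm.mm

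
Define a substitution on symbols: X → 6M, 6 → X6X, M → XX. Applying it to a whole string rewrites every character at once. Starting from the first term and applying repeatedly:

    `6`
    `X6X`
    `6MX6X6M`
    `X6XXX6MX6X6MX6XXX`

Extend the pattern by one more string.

Rewriting the 17 symbols of X6XXX6MX6X6MX6XXX one by one yields 6M X6X 6M 6M 6M X6X XX 6M X6X 6M X6X XX 6M X6X 6M 6M 6M; concatenated:

6MX6X6M6M6MX6XXX6MX6X6MX6XXX6MX6X6M6M6M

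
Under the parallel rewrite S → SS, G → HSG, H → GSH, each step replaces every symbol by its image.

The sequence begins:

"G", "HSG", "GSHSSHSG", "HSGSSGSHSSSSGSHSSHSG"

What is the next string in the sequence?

Rewriting the 20 symbols of HSGSSGSHSSSSGSHSSHSG one by one yields GSH SS HSG SS SS HSG SS GSH SS SS SS SS HSG SS GSH SS SS GSH SS HSG; concatenated:

GSHSSHSGSSSSHSGSSGSHSSSSSSSSHSGSSGSHSSSSGSHSSHSG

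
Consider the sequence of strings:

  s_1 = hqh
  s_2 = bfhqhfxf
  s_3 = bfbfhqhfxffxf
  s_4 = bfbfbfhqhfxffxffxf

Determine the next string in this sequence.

Every step adds bf to the front and fxf to the end of the previous string.
So the next term is bf·bfbfbfhqhfxffxffxf·fxf.

bfbfbfbfhqhfxffxffxffxf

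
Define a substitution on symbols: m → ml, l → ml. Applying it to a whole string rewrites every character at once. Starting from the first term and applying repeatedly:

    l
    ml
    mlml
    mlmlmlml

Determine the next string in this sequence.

mlmlmlmlmlmlmlml

Rewriting each symbol of mlmlmlml: m→ml, l→ml, m→ml, l→ml, m→ml, l→ml, m→ml, l→ml, which concatenates to ml ml ml ml ml ml ml ml.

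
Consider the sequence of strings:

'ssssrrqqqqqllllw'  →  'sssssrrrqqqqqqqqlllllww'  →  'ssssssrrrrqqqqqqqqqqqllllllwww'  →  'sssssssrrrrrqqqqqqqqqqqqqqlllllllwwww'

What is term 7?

Reading off run lengths: s runs 4, 5, 6, 7; r runs 2, 3, 4, 5; q runs 5, 8, 11, 14; l runs 4, 5, 6, 7; w runs 1, 2, 3, 4 — each is linear in n, where the shown terms are n = 2, 3, 4, 5.
Setting n = 8 gives 10, 8, 23, 10, 7 characters in each block.

ssssssssssrrrrrrrrqqqqqqqqqqqqqqqqqqqqqqqllllllllllwwwwwww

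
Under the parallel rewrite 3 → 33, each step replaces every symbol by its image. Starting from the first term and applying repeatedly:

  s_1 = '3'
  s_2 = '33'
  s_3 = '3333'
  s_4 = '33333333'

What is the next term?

Expanding 33333333: 3→33, 3→33, 3→33, 3→33, 3→33, 3→33, 3→33, 3→33. Concatenated: 33 33 33 33 33 33 33 33.

3333333333333333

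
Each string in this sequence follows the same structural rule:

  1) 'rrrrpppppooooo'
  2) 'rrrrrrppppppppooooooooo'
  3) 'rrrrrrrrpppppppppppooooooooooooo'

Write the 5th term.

The n-th term is 2n+2 r's then 3n+2 p's then 4n+1 o's (n = 1, 2, …).
Setting n = 5 gives 12, 17, 21 characters in each block.

rrrrrrrrrrrrpppppppppppppppppooooooooooooooooooooo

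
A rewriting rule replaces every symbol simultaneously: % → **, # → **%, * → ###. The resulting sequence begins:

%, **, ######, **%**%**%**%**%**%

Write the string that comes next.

Rewriting the 18 symbols of **%**%**%**%**%**% one by one yields ### ### ** ### ### ** ### ### ** ### ### ** ### ### ** ### ### **; concatenated:

######**######**######**######**######**######**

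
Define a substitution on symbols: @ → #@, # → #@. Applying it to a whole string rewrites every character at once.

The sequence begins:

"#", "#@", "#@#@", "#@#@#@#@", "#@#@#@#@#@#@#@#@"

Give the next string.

Applying the rule to each of the 16 symbols of #@#@#@#@#@#@#@#@ gives the pieces #@ #@ #@ #@ #@ #@ #@ #@ #@ #@ #@ #@ #@ #@ #@ #@, which concatenate to the answer.

#@#@#@#@#@#@#@#@#@#@#@#@#@#@#@#@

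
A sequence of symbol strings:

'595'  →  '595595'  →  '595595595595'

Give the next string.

Every step duplicates the string.
So the next term is two copies of 595595595595.

595595595595595595595595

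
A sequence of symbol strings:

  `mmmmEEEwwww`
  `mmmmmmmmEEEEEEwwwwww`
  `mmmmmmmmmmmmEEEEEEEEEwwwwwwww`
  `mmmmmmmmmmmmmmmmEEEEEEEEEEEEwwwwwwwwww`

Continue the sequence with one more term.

Reading off run lengths: m runs 4, 8, 12, 16; E runs 3, 6, 9, 12; w runs 4, 6, 8, 10 — each is linear in n (n = 1, 2, …).
For the next term, n = 5, so the run lengths are 20, 15, 12.

mmmmmmmmmmmmmmmmmmmmEEEEEEEEEEEEEEEwwwwwwwwwwww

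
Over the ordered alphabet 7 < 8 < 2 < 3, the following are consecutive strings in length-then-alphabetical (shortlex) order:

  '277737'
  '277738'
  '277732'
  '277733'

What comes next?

Treat 277733 as a base-4 numeral over the given alphabet and add one, carrying through any trailing 3's.

277877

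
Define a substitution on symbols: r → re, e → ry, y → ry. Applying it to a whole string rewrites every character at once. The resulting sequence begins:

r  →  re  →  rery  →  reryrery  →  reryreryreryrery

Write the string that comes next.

Replace each of the 16 characters of reryreryreryrery in place — re ry re ry re ry re ry re ry re ry re ry re ry — and concatenate.

reryreryreryreryreryreryreryrery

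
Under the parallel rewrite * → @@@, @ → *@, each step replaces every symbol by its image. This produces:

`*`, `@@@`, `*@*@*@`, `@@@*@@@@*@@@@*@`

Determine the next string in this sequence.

Replace each of the 15 characters of @@@*@@@@*@@@@*@ in place — *@ *@ *@ @@@ *@ *@ *@ *@ @@@ *@ *@ *@ *@ @@@ *@ — and concatenate.

*@*@*@@@@*@*@*@*@@@@*@*@*@*@@@@*@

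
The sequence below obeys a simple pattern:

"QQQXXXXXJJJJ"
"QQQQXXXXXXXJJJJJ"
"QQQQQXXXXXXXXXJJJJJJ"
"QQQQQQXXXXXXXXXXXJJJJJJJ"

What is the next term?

Term n consists of n+1 Q's, followed by 2n+1 X's, followed by n+2 J's, where the shown terms are n = 2, 3, 4, 5.
Setting n = 6 gives 7, 13, 8 characters in each block.

QQQQQQQXXXXXXXXXXXXXJJJJJJJJ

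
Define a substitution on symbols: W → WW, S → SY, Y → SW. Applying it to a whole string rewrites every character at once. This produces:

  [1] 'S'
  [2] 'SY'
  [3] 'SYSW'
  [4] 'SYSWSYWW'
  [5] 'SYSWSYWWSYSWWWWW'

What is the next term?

SYSWSYWWSYSWWWWWSYSWSYWWWWWWWWWW

Replace each of the 16 characters of SYSWSYWWSYSWWWWW in place — SY SW SY WW SY SW WW WW SY SW SY WW WW WW WW WW — and concatenate.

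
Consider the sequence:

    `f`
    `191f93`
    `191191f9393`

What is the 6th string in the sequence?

191191191191191f9393939393

Each term wraps the previous one in 191 on the left and 93 on the right.
From 191191f9393, 3 further steps: 191191f9393 → 191191191f939393 → 191191191191f93939393 → (answer).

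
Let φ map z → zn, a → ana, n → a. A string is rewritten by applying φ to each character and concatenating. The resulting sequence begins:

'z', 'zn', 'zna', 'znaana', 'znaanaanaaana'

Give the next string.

znaanaanaaanaanaaanaanaanaaana

Applying the rule to each of the 13 symbols of znaanaanaaana gives the pieces zn a ana ana a ana ana a ana ana ana a ana, which concatenate to the answer.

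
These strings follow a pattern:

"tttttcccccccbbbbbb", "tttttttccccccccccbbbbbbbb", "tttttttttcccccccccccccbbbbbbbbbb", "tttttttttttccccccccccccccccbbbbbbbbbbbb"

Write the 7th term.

tttttttttttttttttcccccccccccccccccccccccccbbbbbbbbbbbbbbbbbb

Reading off run lengths: t runs 5, 7, 9, 11; c runs 7, 10, 13, 16; b runs 6, 8, 10, 12 — each is linear in n, where the shown terms are n = 2, 3, 4, 5.
For term 7, n = 8, so the run lengths are 17, 25, 18.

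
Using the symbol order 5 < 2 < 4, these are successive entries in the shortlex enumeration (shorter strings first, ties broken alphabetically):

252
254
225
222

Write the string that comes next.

Treat 222 as a base-3 numeral over the given alphabet and add one, carrying through any trailing 4's.

224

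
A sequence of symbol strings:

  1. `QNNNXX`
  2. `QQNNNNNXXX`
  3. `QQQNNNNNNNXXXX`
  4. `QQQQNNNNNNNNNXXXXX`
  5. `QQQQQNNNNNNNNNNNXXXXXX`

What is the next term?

The n-th term is n Q's then 2n+1 N's then n+1 X's (n = 1, 2, …).
At n = 6 the blocks have lengths 6, 13, 7.

QQQQQQNNNNNNNNNNNNNXXXXXXX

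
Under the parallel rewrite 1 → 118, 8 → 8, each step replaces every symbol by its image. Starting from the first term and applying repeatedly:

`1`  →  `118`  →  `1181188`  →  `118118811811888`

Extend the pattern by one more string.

φ(118118811811888) expands symbol-by-symbol to 118 118 8 118 118 8 8 118 118 8 118 118 8 8 8; joining the 15 pieces gives the next term.

1181188118118881181188118118888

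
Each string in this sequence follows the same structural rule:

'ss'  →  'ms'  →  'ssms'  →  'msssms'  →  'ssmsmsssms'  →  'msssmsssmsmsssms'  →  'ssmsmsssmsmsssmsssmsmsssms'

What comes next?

Each term (from the third on) is the two preceding terms concatenated in order: term 3 = ss·ms = ssms.
Continuing: msssmsssmsmsssms · ssmsmsssmsmsssmsssmsmsssms gives term 8.

msssmsssmsmsssmsssmsmsssmsmsssmsssmsmsssms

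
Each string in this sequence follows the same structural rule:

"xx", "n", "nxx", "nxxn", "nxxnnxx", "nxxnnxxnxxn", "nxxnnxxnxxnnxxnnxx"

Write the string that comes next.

Each term (from the third on) is the previous term followed by the one before it: term 3 = n·xx = nxx.
Continuing: nxxnnxxnxxnnxxnnxx · nxxnnxxnxxn gives term 8.

nxxnnxxnxxnnxxnnxxnxxnnxxnxxn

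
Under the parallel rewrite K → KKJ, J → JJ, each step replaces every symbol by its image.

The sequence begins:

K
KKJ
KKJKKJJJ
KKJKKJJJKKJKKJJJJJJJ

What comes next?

φ(KKJKKJJJKKJKKJJJJJJJ) expands symbol-by-symbol to KKJ KKJ JJ KKJ KKJ JJ JJ JJ KKJ KKJ JJ KKJ KKJ JJ JJ JJ JJ JJ JJ JJ; joining the 20 pieces gives the next term.

KKJKKJJJKKJKKJJJJJJJKKJKKJJJKKJKKJJJJJJJJJJJJJJJ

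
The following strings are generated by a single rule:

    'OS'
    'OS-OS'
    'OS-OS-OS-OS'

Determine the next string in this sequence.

OS-OS-OS-OS-OS-OS-OS-OS

s(k+1) = s(k)·-·s(k) — each term doubles the last with '-' between the halves.
One more doubling of OS-OS-OS-OS gives the answer.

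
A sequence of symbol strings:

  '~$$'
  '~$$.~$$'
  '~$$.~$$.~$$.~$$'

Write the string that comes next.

~$$.~$$.~$$.~$$.~$$.~$$.~$$.~$$

s(k+1) = s(k)·.·s(k) — each term doubles the last with '.' between the halves.
So the next term is two copies of ~$$.~$$.~$$.~$$ with '.' between the halves.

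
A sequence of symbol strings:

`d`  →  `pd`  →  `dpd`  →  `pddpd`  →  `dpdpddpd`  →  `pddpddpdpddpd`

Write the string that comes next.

This is a Fibonacci-style word recurrence s(k) = s(k−2)·s(k−1): e.g. d·pd = dpd.
The next term joins dpdpddpd and pddpddpdpddpd.

dpdpddpdpddpddpdpddpd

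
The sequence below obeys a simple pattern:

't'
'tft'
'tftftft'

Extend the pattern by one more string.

Every step duplicates the string with 'f' between the halves.
Doubling tftftft with 'f' between the halves:

tftftftftftftft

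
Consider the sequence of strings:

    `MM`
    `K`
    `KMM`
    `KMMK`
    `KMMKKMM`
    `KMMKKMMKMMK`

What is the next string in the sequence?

KMMKKMMKMMKKMMKKMM

Each term (from the third on) is the previous term followed by the one before it: term 3 = K·MM = KMM.
So term 7 is KMMKKMMKMMK·KMMKKMM.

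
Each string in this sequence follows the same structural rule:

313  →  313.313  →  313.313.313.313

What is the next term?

313.313.313.313.313.313.313.313

Each string is two copies of the previous one joined by '.'.
So the next term is two copies of 313.313.313.313 with '.' between the halves.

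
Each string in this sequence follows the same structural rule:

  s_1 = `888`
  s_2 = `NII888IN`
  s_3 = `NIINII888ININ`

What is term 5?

NIINIINIINII888ININININ

Each term wraps the previous one in NII on the left and IN on the right.
From NIINII888ININ, 2 further steps: NIINII888ININ → NIINIINII888INININ → (answer).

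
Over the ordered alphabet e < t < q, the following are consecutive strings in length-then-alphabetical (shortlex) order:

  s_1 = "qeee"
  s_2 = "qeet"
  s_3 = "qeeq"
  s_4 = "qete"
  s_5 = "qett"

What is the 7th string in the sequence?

qeqe

Continuing the enumeration 2 steps past qett: qett → qetq → (answer).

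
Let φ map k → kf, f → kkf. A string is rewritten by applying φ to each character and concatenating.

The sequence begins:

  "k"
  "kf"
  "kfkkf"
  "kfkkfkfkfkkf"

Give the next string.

kfkkfkfkfkkfkfkkfkfkkfkfkfkkf

Expanding kfkkfkfkfkkf: k→kf, f→kkf, k→kf, k→kf, f→kkf, k→kf, f→kkf, k→kf, f→kkf, k→kf, k→kf, f→kkf. Concatenated: kf kkf kf kf kkf kf kkf kf kkf kf kf kkf.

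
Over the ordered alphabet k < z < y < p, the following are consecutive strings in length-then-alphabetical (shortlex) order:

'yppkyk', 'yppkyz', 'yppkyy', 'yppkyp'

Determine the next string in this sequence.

Find the rightmost character of yppkyp below p, bump it to the next letter, and reset everything to its right to k.

yppkpk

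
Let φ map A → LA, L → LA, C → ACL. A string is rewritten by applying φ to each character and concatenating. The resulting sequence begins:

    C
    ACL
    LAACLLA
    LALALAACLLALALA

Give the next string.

Rewriting the 15 symbols of LALALAACLLALALA one by one yields LA LA LA LA LA LA LA ACL LA LA LA LA LA LA LA; concatenated:

LALALALALALALAACLLALALALALALALA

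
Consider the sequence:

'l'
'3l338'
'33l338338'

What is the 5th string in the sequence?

Every step adds 3 to the front and 338 to the end of the previous string.
From 33l338338, 2 further steps: 33l338338 → 333l338338338 → (answer).

3333l338338338338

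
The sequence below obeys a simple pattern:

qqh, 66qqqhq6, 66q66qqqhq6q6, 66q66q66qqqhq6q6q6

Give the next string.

66q66q66q66qqqhq6q6q6q6

Every step adds 66q to the front and q6 to the end of the previous string.
One more step from 66q66q66qqqhq6q6q6 gives the answer.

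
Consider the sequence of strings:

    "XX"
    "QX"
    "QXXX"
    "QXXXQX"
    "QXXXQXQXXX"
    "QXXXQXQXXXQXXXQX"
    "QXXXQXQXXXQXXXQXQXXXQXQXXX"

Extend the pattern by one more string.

QXXXQXQXXXQXXXQXQXXXQXQXXXQXXXQXQXXXQXXXQX

Each term (from the third on) is the previous term followed by the one before it: term 3 = QX·XX = QXXX.
So term 8 is QXXXQXQXXXQXXXQXQXXXQXQXXX·QXXXQXQXXXQXXXQX.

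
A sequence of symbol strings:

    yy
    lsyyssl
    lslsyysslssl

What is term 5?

lslslslsyysslsslsslssl

Each term wraps the previous one in ls on the left and ssl on the right.
From lslsyysslssl, 2 further steps: lslsyysslssl → lslslsyysslsslssl → (answer).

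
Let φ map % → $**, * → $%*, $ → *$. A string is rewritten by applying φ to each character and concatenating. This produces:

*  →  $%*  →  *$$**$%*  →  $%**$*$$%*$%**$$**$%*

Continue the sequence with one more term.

*$$**$%*$%**$$%**$*$$**$%**$$**$%*$%**$*$$%*$%**$$**$%*

Applying the rule to each of the 21 symbols of $%**$*$$%*$%**$$**$%* gives the pieces *$ $** $%* $%* *$ $%* *$ *$ $** $%* *$ $** $%* $%* *$ *$ $%* $%* *$ $** $%*, which concatenate to the answer.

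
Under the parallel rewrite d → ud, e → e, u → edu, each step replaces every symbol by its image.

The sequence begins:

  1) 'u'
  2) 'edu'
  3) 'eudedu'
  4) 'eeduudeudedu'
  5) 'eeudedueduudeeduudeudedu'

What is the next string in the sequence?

eeeduudeudedueudedueduudeeudedueduudeeduudeudedu

Replace each of the 24 characters of eeudedueduudeeduudeudedu in place — e e edu ud e ud edu e ud edu edu ud e e ud edu edu ud e edu ud e ud edu — and concatenate.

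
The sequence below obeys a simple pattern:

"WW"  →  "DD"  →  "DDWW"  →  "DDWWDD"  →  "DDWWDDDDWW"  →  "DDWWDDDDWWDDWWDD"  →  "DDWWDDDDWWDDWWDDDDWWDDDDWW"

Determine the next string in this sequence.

DDWWDDDDWWDDWWDDDDWWDDDDWWDDWWDDDDWWDDWWDD

This is a Fibonacci-style word recurrence s(k) = s(k−1)·s(k−2): e.g. DD·WW = DDWW.
The next term joins DDWWDDDDWWDDWWDDDDWWDDDDWW and DDWWDDDDWWDDWWDD.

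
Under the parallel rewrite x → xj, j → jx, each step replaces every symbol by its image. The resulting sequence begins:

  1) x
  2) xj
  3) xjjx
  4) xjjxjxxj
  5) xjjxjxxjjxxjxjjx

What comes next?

Rewriting the 16 symbols of xjjxjxxjjxxjxjjx one by one yields xj jx jx xj jx xj xj jx jx xj xj jx xj jx jx xj; concatenated:

xjjxjxxjjxxjxjjxjxxjxjjxxjjxjxxj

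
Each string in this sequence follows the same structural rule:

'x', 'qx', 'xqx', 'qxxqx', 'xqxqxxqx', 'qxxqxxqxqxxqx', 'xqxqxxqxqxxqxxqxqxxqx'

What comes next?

qxxqxxqxqxxqxxqxqxxqxqxxqxxqxqxxqx

From term 3 onward, concatenate the second-to-last term with the last: x·qx = xqx, qx·xqx = qxxqx, …
Continuing: qxxqxxqxqxxqx · xqxqxxqxqxxqxxqxqxxqx gives term 8.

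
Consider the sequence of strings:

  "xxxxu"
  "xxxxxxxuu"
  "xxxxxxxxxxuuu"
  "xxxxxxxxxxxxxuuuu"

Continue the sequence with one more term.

The n-th term is 3n+1 x's then n u's (n = 1, 2, …).
Setting n = 5 gives 16, 5 characters in each block.

xxxxxxxxxxxxxxxxuuuuu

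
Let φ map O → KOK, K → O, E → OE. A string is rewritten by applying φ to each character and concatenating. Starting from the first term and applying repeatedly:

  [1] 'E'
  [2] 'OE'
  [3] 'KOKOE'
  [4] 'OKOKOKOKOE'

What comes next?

Rewriting each symbol of OKOKOKOKOE: O→KOK, K→O, O→KOK, K→O, O→KOK, K→O, O→KOK, K→O, O→KOK, E→OE, which concatenates to KOK O KOK O KOK O KOK O KOK OE.

KOKOKOKOKOKOKOKOKOKOE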